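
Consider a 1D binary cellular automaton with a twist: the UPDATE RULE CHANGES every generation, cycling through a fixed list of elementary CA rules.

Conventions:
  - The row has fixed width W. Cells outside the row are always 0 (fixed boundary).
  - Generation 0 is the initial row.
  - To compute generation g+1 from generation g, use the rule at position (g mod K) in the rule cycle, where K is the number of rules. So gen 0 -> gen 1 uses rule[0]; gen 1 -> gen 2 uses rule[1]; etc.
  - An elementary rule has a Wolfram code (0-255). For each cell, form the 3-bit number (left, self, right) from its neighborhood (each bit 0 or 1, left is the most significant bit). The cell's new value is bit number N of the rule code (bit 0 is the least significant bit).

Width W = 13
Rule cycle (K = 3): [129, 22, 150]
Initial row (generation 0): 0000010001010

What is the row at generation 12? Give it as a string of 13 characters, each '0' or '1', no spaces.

Gen 0: 0000010001010
Gen 1 (rule 129): 1111000100000
Gen 2 (rule 22): 0000101110000
Gen 3 (rule 150): 0001100101000
Gen 4 (rule 129): 1100000000011
Gen 5 (rule 22): 0010000000100
Gen 6 (rule 150): 0111000001110
Gen 7 (rule 129): 0010011100100
Gen 8 (rule 22): 0111100011110
Gen 9 (rule 150): 1011010101101
Gen 10 (rule 129): 0000000000000
Gen 11 (rule 22): 0000000000000
Gen 12 (rule 150): 0000000000000

Answer: 0000000000000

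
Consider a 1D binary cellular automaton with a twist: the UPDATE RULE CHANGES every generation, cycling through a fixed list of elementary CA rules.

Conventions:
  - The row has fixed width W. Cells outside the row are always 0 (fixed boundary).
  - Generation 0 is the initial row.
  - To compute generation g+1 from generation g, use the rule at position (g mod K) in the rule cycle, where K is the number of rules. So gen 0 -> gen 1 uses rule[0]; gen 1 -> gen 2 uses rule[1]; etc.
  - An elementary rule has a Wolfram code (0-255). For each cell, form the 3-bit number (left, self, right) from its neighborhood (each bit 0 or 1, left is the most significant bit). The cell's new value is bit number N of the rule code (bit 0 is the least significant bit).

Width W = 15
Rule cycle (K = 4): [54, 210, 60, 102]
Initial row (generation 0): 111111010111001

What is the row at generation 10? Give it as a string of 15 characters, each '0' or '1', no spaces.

Gen 0: 111111010111001
Gen 1 (rule 54): 000000111000111
Gen 2 (rule 210): 000001011101011
Gen 3 (rule 60): 000001110011110
Gen 4 (rule 102): 000010010100010
Gen 5 (rule 54): 000111111110111
Gen 6 (rule 210): 001011111110011
Gen 7 (rule 60): 001110000001010
Gen 8 (rule 102): 010010000011110
Gen 9 (rule 54): 111111000100001
Gen 10 (rule 210): 011111101010010

Answer: 011111101010010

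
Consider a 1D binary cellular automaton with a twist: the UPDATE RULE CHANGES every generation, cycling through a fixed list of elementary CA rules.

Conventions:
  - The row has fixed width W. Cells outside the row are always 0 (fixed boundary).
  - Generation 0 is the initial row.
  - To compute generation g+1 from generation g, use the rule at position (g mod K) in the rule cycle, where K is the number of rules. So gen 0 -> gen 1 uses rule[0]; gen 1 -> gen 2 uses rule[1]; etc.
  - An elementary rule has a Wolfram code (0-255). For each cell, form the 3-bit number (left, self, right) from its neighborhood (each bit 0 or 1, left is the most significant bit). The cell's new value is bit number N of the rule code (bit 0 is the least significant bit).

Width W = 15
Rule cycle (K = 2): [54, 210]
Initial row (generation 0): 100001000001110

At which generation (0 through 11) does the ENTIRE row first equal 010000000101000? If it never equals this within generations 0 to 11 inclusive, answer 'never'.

Gen 0: 100001000001110
Gen 1 (rule 54): 110011100010001
Gen 2 (rule 210): 011101110101010
Gen 3 (rule 54): 100010001111111
Gen 4 (rule 210): 010101010111111
Gen 5 (rule 54): 111111111000000
Gen 6 (rule 210): 011111111100000
Gen 7 (rule 54): 100000000010000
Gen 8 (rule 210): 010000000101000
Gen 9 (rule 54): 111000001111100
Gen 10 (rule 210): 011100010111110
Gen 11 (rule 54): 100010111000001

Answer: 8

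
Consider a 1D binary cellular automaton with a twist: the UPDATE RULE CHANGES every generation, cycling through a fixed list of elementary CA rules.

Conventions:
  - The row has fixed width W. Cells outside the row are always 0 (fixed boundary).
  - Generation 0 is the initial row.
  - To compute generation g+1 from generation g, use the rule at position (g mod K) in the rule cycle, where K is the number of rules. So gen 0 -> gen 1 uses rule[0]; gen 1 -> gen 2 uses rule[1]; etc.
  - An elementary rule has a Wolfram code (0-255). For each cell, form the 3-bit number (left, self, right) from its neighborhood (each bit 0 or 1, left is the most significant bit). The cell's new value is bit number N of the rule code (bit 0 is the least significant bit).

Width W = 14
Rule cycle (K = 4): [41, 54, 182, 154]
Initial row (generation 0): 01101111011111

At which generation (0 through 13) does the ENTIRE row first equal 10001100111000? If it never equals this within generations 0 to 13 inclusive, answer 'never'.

Gen 0: 01101111011111
Gen 1 (rule 41): 01011000110000
Gen 2 (rule 54): 11100101001000
Gen 3 (rule 182): 01011111111100
Gen 4 (rule 154): 10011111111010
Gen 5 (rule 41): 00010000000100
Gen 6 (rule 54): 00111000001110
Gen 7 (rule 182): 01010100010101
Gen 8 (rule 154): 10000010100000
Gen 9 (rule 41): 00111001001111
Gen 10 (rule 54): 01000111110000
Gen 11 (rule 182): 11101011101000
Gen 12 (rule 154): 11000011000100
Gen 13 (rule 41): 10011010010001

Answer: never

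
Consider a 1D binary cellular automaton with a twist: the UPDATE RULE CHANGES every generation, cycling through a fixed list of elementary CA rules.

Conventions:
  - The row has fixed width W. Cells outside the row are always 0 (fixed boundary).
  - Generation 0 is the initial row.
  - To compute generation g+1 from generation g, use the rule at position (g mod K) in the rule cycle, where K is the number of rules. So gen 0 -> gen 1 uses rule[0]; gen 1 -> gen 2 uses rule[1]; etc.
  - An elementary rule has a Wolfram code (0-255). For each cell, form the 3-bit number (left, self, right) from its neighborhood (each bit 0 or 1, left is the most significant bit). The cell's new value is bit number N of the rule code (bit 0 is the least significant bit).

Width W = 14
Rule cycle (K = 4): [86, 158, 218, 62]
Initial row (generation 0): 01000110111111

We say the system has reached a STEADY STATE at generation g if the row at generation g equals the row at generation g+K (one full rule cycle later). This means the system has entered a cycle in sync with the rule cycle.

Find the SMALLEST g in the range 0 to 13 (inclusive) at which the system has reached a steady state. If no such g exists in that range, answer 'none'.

Gen 0: 01000110111111
Gen 1 (rule 86): 11101010000001
Gen 2 (rule 158): 11001011000011
Gen 3 (rule 218): 11110011100111
Gen 4 (rule 62): 10001110011100
Gen 5 (rule 86): 11010011100110
Gen 6 (rule 158): 10011111011101
Gen 7 (rule 218): 01111111011100
Gen 8 (rule 62): 11000000110010
Gen 9 (rule 86): 01100001011111
Gen 10 (rule 158): 11010011011110
Gen 11 (rule 218): 11001111011111
Gen 12 (rule 62): 10111000110000
Gen 13 (rule 86): 10001101011000
Gen 14 (rule 158): 11011001010100
Gen 15 (rule 218): 11011110000010
Gen 16 (rule 62): 10110001000111
Gen 17 (rule 86): 10011011101001

Answer: none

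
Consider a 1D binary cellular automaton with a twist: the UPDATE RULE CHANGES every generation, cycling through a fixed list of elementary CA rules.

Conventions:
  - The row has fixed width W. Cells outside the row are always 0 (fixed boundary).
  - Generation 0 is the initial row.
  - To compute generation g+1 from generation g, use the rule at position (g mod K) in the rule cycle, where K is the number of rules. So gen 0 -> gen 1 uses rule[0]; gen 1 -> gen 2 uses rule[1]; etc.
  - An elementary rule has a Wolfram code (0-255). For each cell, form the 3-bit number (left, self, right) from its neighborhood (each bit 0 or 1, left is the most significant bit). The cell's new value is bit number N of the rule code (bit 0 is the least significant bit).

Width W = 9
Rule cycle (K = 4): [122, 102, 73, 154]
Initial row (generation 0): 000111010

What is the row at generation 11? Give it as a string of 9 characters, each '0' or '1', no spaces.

Gen 0: 000111010
Gen 1 (rule 122): 001101101
Gen 2 (rule 102): 010110111
Gen 3 (rule 73): 000110101
Gen 4 (rule 154): 001100000
Gen 5 (rule 122): 011110000
Gen 6 (rule 102): 100010000
Gen 7 (rule 73): 001000111
Gen 8 (rule 154): 010101110
Gen 9 (rule 122): 101011011
Gen 10 (rule 102): 111101101
Gen 11 (rule 73): 100101100

Answer: 100101100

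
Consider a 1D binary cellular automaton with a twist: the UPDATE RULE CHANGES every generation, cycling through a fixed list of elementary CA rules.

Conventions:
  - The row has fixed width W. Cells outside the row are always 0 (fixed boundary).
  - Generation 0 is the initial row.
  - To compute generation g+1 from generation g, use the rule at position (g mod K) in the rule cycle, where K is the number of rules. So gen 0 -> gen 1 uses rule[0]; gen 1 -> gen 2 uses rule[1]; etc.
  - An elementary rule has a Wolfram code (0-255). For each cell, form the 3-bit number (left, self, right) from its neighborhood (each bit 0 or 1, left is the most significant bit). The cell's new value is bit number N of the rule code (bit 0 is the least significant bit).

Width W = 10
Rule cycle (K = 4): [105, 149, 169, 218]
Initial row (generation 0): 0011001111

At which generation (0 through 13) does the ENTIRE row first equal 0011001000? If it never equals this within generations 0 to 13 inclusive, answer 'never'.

Gen 0: 0011001111
Gen 1 (rule 105): 1011001001
Gen 2 (rule 149): 1000101101
Gen 3 (rule 169): 0010011010
Gen 4 (rule 218): 0101111001
Gen 5 (rule 105): 0011001000
Gen 6 (rule 149): 1000101111
Gen 7 (rule 169): 0010011110
Gen 8 (rule 218): 0101111111
Gen 9 (rule 105): 0011000001
Gen 10 (rule 149): 1000111101
Gen 11 (rule 169): 0010111010
Gen 12 (rule 218): 0100111001
Gen 13 (rule 105): 0000101000

Answer: 5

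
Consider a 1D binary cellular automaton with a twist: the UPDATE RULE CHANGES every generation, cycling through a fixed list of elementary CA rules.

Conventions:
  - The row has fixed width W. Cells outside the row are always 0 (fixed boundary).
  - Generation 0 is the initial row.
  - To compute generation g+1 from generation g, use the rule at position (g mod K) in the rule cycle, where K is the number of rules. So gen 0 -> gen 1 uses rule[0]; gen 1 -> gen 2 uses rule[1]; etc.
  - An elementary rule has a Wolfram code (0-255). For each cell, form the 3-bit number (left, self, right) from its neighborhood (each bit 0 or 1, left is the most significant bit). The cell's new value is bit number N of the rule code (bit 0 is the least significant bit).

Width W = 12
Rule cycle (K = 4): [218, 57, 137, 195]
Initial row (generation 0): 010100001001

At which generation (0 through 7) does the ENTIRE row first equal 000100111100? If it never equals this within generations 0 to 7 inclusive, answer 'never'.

Gen 0: 010100001001
Gen 1 (rule 218): 100010010110
Gen 2 (rule 57): 011001001101
Gen 3 (rule 137): 010000001000
Gen 4 (rule 195): 100111110011
Gen 5 (rule 218): 011111111111
Gen 6 (rule 57): 010000000000
Gen 7 (rule 137): 000111111111

Answer: never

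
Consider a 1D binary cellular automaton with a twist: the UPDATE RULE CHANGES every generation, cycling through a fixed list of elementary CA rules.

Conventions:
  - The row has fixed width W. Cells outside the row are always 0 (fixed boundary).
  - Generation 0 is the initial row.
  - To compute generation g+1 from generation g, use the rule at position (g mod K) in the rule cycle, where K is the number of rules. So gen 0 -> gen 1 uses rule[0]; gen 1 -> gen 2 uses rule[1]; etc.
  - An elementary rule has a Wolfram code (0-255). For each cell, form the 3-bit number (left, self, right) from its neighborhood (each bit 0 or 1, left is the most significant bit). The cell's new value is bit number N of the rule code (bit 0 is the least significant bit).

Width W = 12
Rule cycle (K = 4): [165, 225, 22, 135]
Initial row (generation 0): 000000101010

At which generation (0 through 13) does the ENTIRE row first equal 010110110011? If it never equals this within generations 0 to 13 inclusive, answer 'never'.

Gen 0: 000000101010
Gen 1 (rule 165): 111110111110
Gen 2 (rule 225): 011111011110
Gen 3 (rule 22): 100000000001
Gen 4 (rule 135): 101111111111
Gen 5 (rule 165): 110111111110
Gen 6 (rule 225): 011011111110
Gen 7 (rule 22): 100000000001
Gen 8 (rule 135): 101111111111
Gen 9 (rule 165): 110111111110
Gen 10 (rule 225): 011011111110
Gen 11 (rule 22): 100000000001
Gen 12 (rule 135): 101111111111
Gen 13 (rule 165): 110111111110

Answer: never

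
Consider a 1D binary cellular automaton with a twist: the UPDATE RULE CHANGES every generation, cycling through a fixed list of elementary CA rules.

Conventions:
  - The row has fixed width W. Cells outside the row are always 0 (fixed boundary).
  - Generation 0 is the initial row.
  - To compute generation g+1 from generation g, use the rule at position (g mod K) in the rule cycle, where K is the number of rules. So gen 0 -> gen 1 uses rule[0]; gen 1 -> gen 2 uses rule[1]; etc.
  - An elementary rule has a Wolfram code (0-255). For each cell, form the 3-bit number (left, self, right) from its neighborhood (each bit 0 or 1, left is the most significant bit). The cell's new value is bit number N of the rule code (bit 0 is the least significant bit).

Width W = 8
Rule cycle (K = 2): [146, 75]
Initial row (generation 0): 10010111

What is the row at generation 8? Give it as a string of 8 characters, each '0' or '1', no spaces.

Gen 0: 10010111
Gen 1 (rule 146): 01100010
Gen 2 (rule 75): 11101100
Gen 3 (rule 146): 01000010
Gen 4 (rule 75): 10011100
Gen 5 (rule 146): 01101010
Gen 6 (rule 75): 11100000
Gen 7 (rule 146): 01010000
Gen 8 (rule 75): 10000111

Answer: 10000111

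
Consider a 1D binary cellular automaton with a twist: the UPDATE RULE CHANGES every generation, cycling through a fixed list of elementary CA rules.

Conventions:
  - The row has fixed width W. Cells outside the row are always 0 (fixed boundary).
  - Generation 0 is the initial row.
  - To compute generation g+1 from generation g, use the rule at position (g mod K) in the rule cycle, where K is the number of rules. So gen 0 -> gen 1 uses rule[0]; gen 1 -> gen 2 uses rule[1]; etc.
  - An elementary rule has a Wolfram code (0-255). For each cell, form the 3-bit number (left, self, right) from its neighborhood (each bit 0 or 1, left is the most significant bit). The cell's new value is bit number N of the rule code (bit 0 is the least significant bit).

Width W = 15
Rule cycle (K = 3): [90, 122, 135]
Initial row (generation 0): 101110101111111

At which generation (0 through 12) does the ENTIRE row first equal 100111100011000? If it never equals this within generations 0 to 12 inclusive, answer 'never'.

Gen 0: 101110101111111
Gen 1 (rule 90): 001010001000001
Gen 2 (rule 122): 010101010100010
Gen 3 (rule 135): 110101010101110
Gen 4 (rule 90): 110000000001011
Gen 5 (rule 122): 111000000010111
Gen 6 (rule 135): 010011111110010
Gen 7 (rule 90): 101110000011101
Gen 8 (rule 122): 011011000110110
Gen 9 (rule 135): 100000011000000
Gen 10 (rule 90): 010000111100000
Gen 11 (rule 122): 101001100110000
Gen 12 (rule 135): 101010001000111

Answer: never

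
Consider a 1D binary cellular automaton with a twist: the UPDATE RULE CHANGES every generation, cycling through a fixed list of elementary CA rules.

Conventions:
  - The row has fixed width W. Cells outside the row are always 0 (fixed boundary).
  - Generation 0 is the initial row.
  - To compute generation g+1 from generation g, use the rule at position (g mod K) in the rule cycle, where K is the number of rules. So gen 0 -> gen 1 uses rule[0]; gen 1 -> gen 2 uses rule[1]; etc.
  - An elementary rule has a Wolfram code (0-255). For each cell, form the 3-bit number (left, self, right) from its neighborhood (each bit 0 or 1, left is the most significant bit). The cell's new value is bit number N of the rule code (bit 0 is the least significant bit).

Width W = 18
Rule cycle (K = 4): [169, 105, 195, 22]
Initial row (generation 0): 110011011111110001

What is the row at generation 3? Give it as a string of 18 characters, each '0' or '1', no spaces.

Answer: 110010101111001110

Derivation:
Gen 0: 110011011111110001
Gen 1 (rule 169): 100010111111100100
Gen 2 (rule 105): 001001100000100001
Gen 3 (rule 195): 110010101111001110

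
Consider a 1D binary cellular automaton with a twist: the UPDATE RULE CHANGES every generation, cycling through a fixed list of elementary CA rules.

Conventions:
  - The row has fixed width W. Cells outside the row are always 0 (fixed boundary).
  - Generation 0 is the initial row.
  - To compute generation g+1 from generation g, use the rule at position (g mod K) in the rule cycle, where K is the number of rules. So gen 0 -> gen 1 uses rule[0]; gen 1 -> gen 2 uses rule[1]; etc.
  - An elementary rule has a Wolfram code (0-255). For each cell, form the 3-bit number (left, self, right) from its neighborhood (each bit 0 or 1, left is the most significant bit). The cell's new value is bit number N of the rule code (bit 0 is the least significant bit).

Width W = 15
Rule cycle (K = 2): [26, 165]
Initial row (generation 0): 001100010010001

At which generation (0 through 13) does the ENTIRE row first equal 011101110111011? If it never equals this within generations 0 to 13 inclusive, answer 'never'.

Answer: 12

Derivation:
Gen 0: 001100010010001
Gen 1 (rule 26): 011010101101010
Gen 2 (rule 165): 000111110011110
Gen 3 (rule 26): 001100001110001
Gen 4 (rule 165): 100001100100101
Gen 5 (rule 26): 010011011011000
Gen 6 (rule 165): 010000100100011
Gen 7 (rule 26): 101001011010110
Gen 8 (rule 165): 111001100111000
Gen 9 (rule 26): 100111011100100
Gen 10 (rule 165): 100010101000101
Gen 11 (rule 26): 010100000101000
Gen 12 (rule 165): 011101110111011
Gen 13 (rule 26): 110001000100010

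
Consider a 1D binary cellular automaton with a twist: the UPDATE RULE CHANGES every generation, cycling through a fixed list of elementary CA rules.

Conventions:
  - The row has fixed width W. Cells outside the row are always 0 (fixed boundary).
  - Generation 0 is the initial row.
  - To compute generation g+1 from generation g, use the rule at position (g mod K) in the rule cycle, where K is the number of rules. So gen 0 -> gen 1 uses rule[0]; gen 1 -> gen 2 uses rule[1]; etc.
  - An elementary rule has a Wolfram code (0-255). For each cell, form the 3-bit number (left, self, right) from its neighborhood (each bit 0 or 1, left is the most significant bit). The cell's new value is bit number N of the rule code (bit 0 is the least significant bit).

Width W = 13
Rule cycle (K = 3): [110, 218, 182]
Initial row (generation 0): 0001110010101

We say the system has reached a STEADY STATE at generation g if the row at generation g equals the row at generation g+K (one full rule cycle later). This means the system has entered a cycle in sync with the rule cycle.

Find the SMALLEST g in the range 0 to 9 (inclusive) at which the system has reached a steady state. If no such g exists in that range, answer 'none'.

Answer: none

Derivation:
Gen 0: 0001110010101
Gen 1 (rule 110): 0011010111111
Gen 2 (rule 218): 0111000111111
Gen 3 (rule 182): 1010101011110
Gen 4 (rule 110): 1111111110010
Gen 5 (rule 218): 1111111111101
Gen 6 (rule 182): 0111111111011
Gen 7 (rule 110): 1100000001111
Gen 8 (rule 218): 1110000011111
Gen 9 (rule 182): 0101000101110
Gen 10 (rule 110): 1111001111010
Gen 11 (rule 218): 1111111111001
Gen 12 (rule 182): 0111111110111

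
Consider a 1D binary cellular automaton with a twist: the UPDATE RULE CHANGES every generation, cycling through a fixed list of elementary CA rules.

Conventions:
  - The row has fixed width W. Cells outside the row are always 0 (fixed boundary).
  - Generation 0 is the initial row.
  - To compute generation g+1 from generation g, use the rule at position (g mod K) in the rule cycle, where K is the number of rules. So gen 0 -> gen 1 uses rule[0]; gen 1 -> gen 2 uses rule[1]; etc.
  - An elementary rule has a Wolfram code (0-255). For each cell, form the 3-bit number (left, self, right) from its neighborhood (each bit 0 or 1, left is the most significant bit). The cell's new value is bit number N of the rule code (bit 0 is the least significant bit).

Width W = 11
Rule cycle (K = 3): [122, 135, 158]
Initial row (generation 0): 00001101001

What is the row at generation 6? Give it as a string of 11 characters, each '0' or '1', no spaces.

Answer: 11011101010

Derivation:
Gen 0: 00001101001
Gen 1 (rule 122): 00011110110
Gen 2 (rule 135): 11101100000
Gen 3 (rule 158): 11001010000
Gen 4 (rule 122): 11110101000
Gen 5 (rule 135): 01100101011
Gen 6 (rule 158): 11011101010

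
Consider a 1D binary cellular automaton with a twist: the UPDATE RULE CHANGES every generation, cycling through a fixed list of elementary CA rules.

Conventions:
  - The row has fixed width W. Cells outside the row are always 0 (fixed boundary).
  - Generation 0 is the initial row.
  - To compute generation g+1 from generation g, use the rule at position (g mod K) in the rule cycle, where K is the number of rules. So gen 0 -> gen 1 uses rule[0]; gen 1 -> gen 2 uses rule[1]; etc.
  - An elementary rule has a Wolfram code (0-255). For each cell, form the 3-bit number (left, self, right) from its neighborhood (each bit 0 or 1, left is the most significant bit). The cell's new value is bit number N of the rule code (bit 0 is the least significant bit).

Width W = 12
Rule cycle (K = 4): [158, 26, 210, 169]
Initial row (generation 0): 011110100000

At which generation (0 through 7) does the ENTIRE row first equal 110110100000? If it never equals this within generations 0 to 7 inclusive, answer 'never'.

Gen 0: 011110100000
Gen 1 (rule 158): 111100110000
Gen 2 (rule 26): 100011101000
Gen 3 (rule 210): 010101100100
Gen 4 (rule 169): 001011000001
Gen 5 (rule 158): 011010100011
Gen 6 (rule 26): 110000010110
Gen 7 (rule 210): 011000100011

Answer: never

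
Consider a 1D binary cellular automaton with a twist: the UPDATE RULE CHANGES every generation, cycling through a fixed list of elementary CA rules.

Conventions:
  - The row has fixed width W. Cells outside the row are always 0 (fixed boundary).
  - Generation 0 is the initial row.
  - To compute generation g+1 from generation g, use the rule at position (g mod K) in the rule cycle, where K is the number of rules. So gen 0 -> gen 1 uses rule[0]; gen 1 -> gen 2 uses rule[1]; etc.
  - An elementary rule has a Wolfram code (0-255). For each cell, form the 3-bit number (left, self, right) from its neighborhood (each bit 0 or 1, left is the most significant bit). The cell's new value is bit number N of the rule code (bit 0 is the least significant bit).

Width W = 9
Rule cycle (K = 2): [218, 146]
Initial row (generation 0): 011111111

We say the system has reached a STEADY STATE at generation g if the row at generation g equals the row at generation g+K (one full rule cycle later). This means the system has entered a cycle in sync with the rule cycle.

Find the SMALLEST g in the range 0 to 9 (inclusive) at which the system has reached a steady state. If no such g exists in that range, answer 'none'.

Answer: 1

Derivation:
Gen 0: 011111111
Gen 1 (rule 218): 111111111
Gen 2 (rule 146): 011111110
Gen 3 (rule 218): 111111111
Gen 4 (rule 146): 011111110
Gen 5 (rule 218): 111111111
Gen 6 (rule 146): 011111110
Gen 7 (rule 218): 111111111
Gen 8 (rule 146): 011111110
Gen 9 (rule 218): 111111111
Gen 10 (rule 146): 011111110
Gen 11 (rule 218): 111111111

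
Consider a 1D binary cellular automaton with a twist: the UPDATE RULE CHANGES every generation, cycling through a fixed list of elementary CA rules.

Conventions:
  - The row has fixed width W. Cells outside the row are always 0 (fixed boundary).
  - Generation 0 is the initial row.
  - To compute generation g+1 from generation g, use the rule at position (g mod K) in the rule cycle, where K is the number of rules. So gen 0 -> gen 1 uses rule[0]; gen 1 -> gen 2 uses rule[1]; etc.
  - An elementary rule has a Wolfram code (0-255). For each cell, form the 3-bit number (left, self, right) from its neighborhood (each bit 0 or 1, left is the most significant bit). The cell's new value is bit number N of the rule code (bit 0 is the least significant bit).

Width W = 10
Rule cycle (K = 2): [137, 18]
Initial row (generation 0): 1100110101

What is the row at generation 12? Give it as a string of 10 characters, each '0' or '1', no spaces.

Answer: 0010000010

Derivation:
Gen 0: 1100110101
Gen 1 (rule 137): 1000100000
Gen 2 (rule 18): 0101010000
Gen 3 (rule 137): 0000000111
Gen 4 (rule 18): 0000001000
Gen 5 (rule 137): 1111100011
Gen 6 (rule 18): 0000010100
Gen 7 (rule 137): 1111000001
Gen 8 (rule 18): 0000100010
Gen 9 (rule 137): 1110001000
Gen 10 (rule 18): 0001010100
Gen 11 (rule 137): 1100000001
Gen 12 (rule 18): 0010000010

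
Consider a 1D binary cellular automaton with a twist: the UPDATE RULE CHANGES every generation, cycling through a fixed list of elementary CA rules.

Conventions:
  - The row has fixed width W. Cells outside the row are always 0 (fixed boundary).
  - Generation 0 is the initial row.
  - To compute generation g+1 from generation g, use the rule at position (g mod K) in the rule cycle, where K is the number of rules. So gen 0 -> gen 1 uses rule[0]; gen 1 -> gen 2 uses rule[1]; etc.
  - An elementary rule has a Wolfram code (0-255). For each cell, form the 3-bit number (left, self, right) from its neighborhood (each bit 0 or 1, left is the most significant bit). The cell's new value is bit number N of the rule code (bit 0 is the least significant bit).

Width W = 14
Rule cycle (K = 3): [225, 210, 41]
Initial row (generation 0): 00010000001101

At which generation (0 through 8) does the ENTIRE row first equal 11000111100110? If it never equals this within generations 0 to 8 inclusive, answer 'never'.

Gen 0: 00010000001101
Gen 1 (rule 225): 11000111100110
Gen 2 (rule 210): 01101011111011
Gen 3 (rule 41): 01010110000110
Gen 4 (rule 225): 00101010110010
Gen 5 (rule 210): 01000000011101
Gen 6 (rule 41): 00011111010010
Gen 7 (rule 225): 11001111100000
Gen 8 (rule 210): 01110111110000

Answer: 1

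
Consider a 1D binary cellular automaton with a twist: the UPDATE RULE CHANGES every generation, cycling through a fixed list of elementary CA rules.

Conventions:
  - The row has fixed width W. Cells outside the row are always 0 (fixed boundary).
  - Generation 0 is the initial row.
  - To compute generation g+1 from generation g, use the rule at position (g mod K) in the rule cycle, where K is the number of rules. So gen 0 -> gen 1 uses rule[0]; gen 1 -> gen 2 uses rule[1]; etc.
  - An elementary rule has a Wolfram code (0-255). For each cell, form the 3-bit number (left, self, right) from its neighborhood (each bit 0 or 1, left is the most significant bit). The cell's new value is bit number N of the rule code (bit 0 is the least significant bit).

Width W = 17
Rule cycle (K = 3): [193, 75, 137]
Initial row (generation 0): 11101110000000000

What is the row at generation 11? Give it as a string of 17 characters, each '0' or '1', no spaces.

Gen 0: 11101110000000000
Gen 1 (rule 193): 01100110111111111
Gen 2 (rule 75): 11101110100000001
Gen 3 (rule 137): 11001100001111100
Gen 4 (rule 193): 01000101100111101
Gen 5 (rule 75): 10011001101100100
Gen 6 (rule 137): 00010001001000001
Gen 7 (rule 193): 11000100000011100
Gen 8 (rule 75): 11011001111110101
Gen 9 (rule 137): 10010001111100000
Gen 10 (rule 193): 00000100111101111
Gen 11 (rule 75): 11111001100101001

Answer: 11111001100101001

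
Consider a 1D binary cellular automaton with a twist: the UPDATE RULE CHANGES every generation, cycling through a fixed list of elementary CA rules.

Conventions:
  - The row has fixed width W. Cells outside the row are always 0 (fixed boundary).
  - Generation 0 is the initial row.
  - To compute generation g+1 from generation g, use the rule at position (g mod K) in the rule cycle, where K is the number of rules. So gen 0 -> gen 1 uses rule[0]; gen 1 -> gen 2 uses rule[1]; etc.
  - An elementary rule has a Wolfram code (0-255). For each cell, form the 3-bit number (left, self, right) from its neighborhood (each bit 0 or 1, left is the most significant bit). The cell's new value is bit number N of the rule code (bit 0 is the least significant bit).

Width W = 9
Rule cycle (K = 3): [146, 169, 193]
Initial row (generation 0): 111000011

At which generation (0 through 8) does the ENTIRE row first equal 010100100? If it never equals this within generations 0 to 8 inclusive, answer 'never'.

Answer: 1

Derivation:
Gen 0: 111000011
Gen 1 (rule 146): 010100100
Gen 2 (rule 169): 001000001
Gen 3 (rule 193): 100011100
Gen 4 (rule 146): 010101010
Gen 5 (rule 169): 001010100
Gen 6 (rule 193): 100000001
Gen 7 (rule 146): 010000010
Gen 8 (rule 169): 000111000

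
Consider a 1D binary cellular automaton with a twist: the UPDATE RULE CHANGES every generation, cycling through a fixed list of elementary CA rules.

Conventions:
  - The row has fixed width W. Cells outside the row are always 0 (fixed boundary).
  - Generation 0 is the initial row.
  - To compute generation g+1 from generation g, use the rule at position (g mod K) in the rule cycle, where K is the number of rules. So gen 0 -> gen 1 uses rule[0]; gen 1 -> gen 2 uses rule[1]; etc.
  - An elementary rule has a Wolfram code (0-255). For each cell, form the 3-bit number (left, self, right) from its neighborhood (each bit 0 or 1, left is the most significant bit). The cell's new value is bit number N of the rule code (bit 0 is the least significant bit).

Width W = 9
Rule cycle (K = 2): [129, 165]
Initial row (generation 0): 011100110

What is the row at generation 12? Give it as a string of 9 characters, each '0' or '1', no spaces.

Answer: 111110000

Derivation:
Gen 0: 011100110
Gen 1 (rule 129): 001000000
Gen 2 (rule 165): 101011111
Gen 3 (rule 129): 000001110
Gen 4 (rule 165): 111100100
Gen 5 (rule 129): 011000001
Gen 6 (rule 165): 000011101
Gen 7 (rule 129): 111001000
Gen 8 (rule 165): 010001011
Gen 9 (rule 129): 000100000
Gen 10 (rule 165): 110101111
Gen 11 (rule 129): 000000110
Gen 12 (rule 165): 111110000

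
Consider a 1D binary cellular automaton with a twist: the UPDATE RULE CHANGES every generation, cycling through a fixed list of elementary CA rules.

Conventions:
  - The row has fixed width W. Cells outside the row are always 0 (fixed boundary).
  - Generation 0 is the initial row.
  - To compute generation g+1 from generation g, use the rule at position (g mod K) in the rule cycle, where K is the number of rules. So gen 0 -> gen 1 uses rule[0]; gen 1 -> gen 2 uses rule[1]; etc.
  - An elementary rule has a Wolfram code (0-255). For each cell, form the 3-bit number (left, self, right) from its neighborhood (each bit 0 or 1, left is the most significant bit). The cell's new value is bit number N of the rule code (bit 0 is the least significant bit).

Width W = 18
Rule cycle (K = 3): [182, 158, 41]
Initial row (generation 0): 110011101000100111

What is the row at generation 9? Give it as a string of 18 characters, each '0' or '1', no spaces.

Gen 0: 110011101000100111
Gen 1 (rule 182): 001101011101111010
Gen 2 (rule 158): 011001011001110011
Gen 3 (rule 41): 010000110001000010
Gen 4 (rule 182): 111001001011100111
Gen 5 (rule 158): 110111111011011110
Gen 6 (rule 41): 101100000110110000
Gen 7 (rule 182): 110010001001001000
Gen 8 (rule 158): 101111011111111100
Gen 9 (rule 41): 011000110000000001

Answer: 011000110000000001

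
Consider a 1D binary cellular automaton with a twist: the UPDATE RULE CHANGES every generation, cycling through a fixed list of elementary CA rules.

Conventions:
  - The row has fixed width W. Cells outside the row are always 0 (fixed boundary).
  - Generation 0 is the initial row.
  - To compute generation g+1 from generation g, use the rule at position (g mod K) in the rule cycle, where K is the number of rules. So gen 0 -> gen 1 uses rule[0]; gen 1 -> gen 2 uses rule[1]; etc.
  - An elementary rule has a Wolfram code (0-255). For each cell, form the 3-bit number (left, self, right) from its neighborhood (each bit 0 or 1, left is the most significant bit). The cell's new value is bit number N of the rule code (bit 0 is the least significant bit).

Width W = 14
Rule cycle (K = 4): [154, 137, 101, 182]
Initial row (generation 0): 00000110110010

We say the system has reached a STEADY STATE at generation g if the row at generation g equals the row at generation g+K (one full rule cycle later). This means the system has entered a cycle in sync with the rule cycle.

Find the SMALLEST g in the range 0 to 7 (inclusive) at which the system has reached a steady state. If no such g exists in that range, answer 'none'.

Gen 0: 00000110110010
Gen 1 (rule 154): 00001100101101
Gen 2 (rule 137): 11101000001000
Gen 3 (rule 101): 00111011101011
Gen 4 (rule 182): 01010101011100
Gen 5 (rule 154): 10000000011010
Gen 6 (rule 137): 00111111010000
Gen 7 (rule 101): 10000001110111
Gen 8 (rule 182): 11000010101010
Gen 9 (rule 154): 10100100000001
Gen 10 (rule 137): 00000001111100
Gen 11 (rule 101): 11111100000101

Answer: none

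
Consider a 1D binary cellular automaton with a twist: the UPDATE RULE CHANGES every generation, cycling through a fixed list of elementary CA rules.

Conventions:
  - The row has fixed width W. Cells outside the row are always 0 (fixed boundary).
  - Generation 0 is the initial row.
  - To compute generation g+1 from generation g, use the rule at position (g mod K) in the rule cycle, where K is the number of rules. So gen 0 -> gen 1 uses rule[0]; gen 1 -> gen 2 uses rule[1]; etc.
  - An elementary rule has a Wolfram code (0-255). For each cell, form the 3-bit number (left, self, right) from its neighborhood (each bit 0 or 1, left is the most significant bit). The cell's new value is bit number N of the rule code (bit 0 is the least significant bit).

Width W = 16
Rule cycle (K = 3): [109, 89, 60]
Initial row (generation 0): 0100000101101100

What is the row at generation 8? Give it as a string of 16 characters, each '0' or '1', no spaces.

Answer: 1000110010100100

Derivation:
Gen 0: 0100000101101100
Gen 1 (rule 109): 0101110111111101
Gen 2 (rule 89): 0001010100000100
Gen 3 (rule 60): 0001111110000110
Gen 4 (rule 109): 1101000010110110
Gen 5 (rule 89): 1100111000110111
Gen 6 (rule 60): 1010100100101100
Gen 7 (rule 109): 1111100100111101
Gen 8 (rule 89): 1000110010100100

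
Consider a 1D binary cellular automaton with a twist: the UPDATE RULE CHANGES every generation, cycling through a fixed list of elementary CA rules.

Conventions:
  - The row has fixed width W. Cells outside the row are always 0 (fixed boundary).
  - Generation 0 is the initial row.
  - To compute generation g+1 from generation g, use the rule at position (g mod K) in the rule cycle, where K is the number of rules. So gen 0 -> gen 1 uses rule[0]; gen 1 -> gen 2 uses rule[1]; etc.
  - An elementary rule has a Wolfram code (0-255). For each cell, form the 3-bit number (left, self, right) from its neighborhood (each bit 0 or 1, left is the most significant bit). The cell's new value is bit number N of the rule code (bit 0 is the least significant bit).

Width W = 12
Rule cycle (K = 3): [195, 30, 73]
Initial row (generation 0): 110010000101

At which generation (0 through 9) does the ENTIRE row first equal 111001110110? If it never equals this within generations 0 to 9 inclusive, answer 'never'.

Gen 0: 110010000101
Gen 1 (rule 195): 010100111000
Gen 2 (rule 30): 110111100100
Gen 3 (rule 73): 110100100001
Gen 4 (rule 195): 010001001110
Gen 5 (rule 30): 111011111001
Gen 6 (rule 73): 101010001000
Gen 7 (rule 195): 000000110011
Gen 8 (rule 30): 000001101110
Gen 9 (rule 73): 111101101010

Answer: never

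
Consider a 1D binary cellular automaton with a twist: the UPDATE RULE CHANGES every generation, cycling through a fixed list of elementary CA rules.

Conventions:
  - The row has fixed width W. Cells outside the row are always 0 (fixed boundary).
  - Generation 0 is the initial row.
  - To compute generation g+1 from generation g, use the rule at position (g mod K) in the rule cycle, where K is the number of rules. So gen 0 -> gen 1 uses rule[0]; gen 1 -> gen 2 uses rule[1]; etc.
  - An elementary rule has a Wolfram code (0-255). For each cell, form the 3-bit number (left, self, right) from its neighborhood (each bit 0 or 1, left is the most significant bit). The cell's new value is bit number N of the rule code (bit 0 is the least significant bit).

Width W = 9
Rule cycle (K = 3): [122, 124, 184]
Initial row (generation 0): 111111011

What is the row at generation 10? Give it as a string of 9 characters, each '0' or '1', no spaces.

Answer: 111010101

Derivation:
Gen 0: 111111011
Gen 1 (rule 122): 100001111
Gen 2 (rule 124): 110001001
Gen 3 (rule 184): 101000100
Gen 4 (rule 122): 010101010
Gen 5 (rule 124): 011111111
Gen 6 (rule 184): 011111110
Gen 7 (rule 122): 110000011
Gen 8 (rule 124): 111000011
Gen 9 (rule 184): 110100010
Gen 10 (rule 122): 111010101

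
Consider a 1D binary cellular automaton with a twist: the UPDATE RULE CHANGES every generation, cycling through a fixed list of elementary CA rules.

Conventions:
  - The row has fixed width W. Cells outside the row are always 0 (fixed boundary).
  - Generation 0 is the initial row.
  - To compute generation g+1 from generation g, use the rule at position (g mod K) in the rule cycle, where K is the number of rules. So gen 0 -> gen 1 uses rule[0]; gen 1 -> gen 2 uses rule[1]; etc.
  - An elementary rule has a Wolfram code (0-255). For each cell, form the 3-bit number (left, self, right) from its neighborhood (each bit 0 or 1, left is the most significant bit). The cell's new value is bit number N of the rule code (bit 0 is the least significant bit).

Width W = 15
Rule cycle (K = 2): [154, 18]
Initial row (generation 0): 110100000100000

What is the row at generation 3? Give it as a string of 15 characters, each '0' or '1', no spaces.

Gen 0: 110100000100000
Gen 1 (rule 154): 100010001010000
Gen 2 (rule 18): 010101010001000
Gen 3 (rule 154): 100000001010100

Answer: 100000001010100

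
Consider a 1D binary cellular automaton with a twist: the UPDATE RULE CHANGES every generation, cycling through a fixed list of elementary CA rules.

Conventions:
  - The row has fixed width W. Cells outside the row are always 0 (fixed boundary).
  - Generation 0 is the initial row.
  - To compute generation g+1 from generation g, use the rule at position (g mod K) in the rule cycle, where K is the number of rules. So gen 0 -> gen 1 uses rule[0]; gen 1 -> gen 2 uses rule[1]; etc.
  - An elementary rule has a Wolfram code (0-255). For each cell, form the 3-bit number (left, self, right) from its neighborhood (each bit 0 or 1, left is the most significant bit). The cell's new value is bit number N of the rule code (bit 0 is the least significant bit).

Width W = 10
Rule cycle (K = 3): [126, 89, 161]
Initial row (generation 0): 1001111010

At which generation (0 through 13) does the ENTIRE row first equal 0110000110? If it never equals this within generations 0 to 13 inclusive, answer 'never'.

Answer: 10

Derivation:
Gen 0: 1001111010
Gen 1 (rule 126): 1111001111
Gen 2 (rule 89): 1001101001
Gen 3 (rule 161): 0000010000
Gen 4 (rule 126): 0000111000
Gen 5 (rule 89): 1110101111
Gen 6 (rule 161): 0101010110
Gen 7 (rule 126): 1111111111
Gen 8 (rule 89): 1000000001
Gen 9 (rule 161): 0011111100
Gen 10 (rule 126): 0110000110
Gen 11 (rule 89): 0111110111
Gen 12 (rule 161): 0011101010
Gen 13 (rule 126): 0110111111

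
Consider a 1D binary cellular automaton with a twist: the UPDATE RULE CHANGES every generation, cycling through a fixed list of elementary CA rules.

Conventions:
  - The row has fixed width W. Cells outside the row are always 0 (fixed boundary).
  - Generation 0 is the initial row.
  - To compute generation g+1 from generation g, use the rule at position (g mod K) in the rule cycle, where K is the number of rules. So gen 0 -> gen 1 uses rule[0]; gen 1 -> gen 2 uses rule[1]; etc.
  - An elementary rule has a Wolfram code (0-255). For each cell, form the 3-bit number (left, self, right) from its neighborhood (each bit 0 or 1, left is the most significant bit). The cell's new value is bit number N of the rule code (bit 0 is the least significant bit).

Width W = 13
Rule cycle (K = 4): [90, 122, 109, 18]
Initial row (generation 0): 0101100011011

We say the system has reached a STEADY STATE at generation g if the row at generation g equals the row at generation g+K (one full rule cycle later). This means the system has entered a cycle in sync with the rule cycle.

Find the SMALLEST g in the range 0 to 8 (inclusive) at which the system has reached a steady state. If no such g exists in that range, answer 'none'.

Answer: 8

Derivation:
Gen 0: 0101100011011
Gen 1 (rule 90): 1001110111011
Gen 2 (rule 122): 0111011101111
Gen 3 (rule 109): 0101110111001
Gen 4 (rule 18): 1000000000110
Gen 5 (rule 90): 0100000001111
Gen 6 (rule 122): 1010000011001
Gen 7 (rule 109): 1110111011001
Gen 8 (rule 18): 0000000000110
Gen 9 (rule 90): 0000000001111
Gen 10 (rule 122): 0000000011001
Gen 11 (rule 109): 1111111011001
Gen 12 (rule 18): 0000000000110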